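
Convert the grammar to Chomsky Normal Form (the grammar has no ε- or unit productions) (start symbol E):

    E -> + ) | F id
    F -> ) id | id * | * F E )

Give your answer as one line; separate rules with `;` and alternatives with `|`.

E -> X1 X2 | F X3; F -> X2 X3 | X3 X4 | X4 Y1; X1 -> +; X2 -> ); X3 -> id; X4 -> *; Y1 -> F Y2; Y2 -> E X2

Introduce a nonterminal for each terminal appearing in a rule of length ≥ 2: X1 → +, X2 → ), X3 → id, X4 → *.
Binarize each right-hand side of length ≥ 3 by chaining fresh nonterminals (Y1, Y2, …): affected rules were F → X4 F E X2.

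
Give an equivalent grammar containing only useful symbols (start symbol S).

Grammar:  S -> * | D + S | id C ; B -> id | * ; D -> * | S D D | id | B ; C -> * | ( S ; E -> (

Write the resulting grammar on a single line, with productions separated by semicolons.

Generating nonterminals: {B, C, D, E, S}.
Reachable from S after that: {B, C, D, S}.
Removed useless symbols: {E} and every production mentioning them.

S -> * | D + S | id C; B -> id | *; D -> * | S D D | id | B; C -> * | ( S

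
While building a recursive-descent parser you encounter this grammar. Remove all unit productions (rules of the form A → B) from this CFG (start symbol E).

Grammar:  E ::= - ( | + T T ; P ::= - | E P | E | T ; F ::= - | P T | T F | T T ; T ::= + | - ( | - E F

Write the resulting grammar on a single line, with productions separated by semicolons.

E ::= - ( | + T T; P ::= - ( | + T T | - | E P | + | - E F; F ::= - | P T | T F | T T; T ::= + | - ( | - E F

Unit pairs: P ⇒* {E, T}.
For every A with A ⇒* B via unit rules, add B's non-unit alternatives to A; then delete every rule of the form X → Y.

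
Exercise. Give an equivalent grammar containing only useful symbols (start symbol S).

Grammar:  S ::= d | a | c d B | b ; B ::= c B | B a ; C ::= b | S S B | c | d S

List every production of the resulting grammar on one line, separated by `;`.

Generating nonterminals: {C, S}.
Reachable from S after that: {S}.
Removed useless symbols: {B, C} and every production mentioning them.

S ::= d | a | b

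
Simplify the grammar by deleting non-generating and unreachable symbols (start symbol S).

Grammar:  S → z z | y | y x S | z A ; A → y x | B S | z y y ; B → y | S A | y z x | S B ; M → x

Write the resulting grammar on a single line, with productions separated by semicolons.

Generating nonterminals: {A, B, M, S}.
Reachable from S after that: {A, B, S}.
Removed useless symbols: {M} and every production mentioning them.

S → z z | y | y x S | z A; A → y x | B S | z y y; B → y | S A | y z x | S B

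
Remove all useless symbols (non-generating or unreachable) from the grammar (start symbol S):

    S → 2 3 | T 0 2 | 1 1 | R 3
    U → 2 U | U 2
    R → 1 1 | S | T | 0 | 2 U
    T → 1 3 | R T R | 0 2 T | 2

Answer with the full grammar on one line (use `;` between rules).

S → 2 3 | T 0 2 | 1 1 | R 3; R → 1 1 | S | T | 0; T → 1 3 | R T R | 0 2 T | 2

Generating nonterminals: {R, S, T}.
Reachable from S after that: {R, S, T}.
Removed useless symbols: {U} and every production mentioning them.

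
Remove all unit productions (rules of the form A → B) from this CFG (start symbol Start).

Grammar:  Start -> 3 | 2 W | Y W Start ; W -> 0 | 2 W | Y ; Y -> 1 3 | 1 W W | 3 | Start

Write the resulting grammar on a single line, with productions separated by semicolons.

Unit pairs: W ⇒* {Start, Y}; Y ⇒* {Start}.
Replace each nonterminal's rules with the union of the non-unit rules of every nonterminal it unit-derives.

Start -> 3 | 2 W | Y W Start; W -> 3 | 2 W | Y W Start | 1 3 | 1 W W | 0; Y -> 3 | 2 W | Y W Start | 1 3 | 1 W W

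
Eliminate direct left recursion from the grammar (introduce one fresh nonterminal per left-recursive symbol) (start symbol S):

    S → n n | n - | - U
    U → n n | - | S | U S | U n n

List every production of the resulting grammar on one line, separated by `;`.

S → n n | n - | - U; U → n n U' | - U' | S U'; U' → S U' | n n U' | eps

Directly left-recursive nonterminal: U.
For U: α = {S, n n}, β = {n n, -, S}. Rewrite as U → β U' and U' → α U' | ε.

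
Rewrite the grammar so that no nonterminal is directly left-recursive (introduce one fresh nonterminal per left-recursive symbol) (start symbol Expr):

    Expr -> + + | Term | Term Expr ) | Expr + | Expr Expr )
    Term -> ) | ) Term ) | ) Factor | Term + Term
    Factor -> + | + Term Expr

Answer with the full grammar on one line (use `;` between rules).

Expr -> + + Expr1 | Term Expr1 | Term Expr ) Expr1; Term -> ) Term1 | ) Term ) Term1 | ) Factor Term1; Factor -> + | + Term Expr; Expr1 -> + Expr1 | Expr ) Expr1 | ε; Term1 -> + Term Term1 | ε

Left recursion appears on Expr, Term.
For Expr: α = {+, Expr )}, β = {+ +, Term, Term Expr )}. Rewrite as Expr → β Expr1 and Expr1 → α Expr1 | ε.
For Term: α = {+ Term}, β = {), ) Term ), ) Factor}. Rewrite as Term → β Term1 and Term1 → α Term1 | ε.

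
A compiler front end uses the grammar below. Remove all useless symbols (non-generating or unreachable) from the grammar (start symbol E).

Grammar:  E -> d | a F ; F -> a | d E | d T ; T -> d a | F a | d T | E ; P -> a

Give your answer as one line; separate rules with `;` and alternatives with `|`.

E -> d | a F; F -> a | d E | d T; T -> d a | F a | d T | E

Generating nonterminals: {E, F, P, T}.
Reachable from E after that: {E, F, T}.
Removed useless symbols: {P} and every production mentioning them.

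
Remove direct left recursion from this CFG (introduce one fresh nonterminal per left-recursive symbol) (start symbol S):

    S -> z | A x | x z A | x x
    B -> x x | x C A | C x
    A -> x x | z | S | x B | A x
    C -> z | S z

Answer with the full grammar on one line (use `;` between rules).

S -> z | A x | x z A | x x; B -> x x | x C A | C x; A -> x x A' | z A' | S A' | x B A'; C -> z | S z; A' -> x A' | epsilon

A is directly left-recursive.
For A: α = {x}, β = {x x, z, S, x B}. Rewrite as A → β A' and A' → α A' | ε.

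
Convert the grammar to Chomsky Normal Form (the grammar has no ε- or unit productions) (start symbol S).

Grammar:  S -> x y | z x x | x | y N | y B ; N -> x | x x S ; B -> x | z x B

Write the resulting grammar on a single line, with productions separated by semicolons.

Introduce a nonterminal for each terminal appearing in a rule of length ≥ 2: X1 → x, X2 → y, X3 → z.
Binarize each right-hand side of length ≥ 3 by chaining fresh nonterminals (Y1, Y2, …): affected rules were S → X3 X1 X1; N → X1 X1 S; B → X3 X1 B.

S -> X1 X2 | X3 Y1 | x | X2 N | X2 B; N -> x | X1 Y2; B -> x | X3 Y3; X1 -> x; X2 -> y; X3 -> z; Y1 -> X1 X1; Y2 -> X1 S; Y3 -> X1 B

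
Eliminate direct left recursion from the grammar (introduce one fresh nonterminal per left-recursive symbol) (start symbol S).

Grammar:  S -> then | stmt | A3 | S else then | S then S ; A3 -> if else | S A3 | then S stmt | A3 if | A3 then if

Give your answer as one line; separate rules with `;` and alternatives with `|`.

Left recursion appears on S, A3.
For S: α = {else then, then S}, β = {then, stmt, A3}. Rewrite as S → β S' and S' → α S' | ε.
For A3: α = {if, then if}, β = {if else, S A3, then S stmt}. Rewrite as A3 → β A3' and A3' → α A3' | ε.

S -> then S' | stmt S' | A3 S'; A3 -> if else A3' | S A3 A3' | then S stmt A3'; S' -> else then S' | then S S' | ε; A3' -> if A3' | then if A3' | ε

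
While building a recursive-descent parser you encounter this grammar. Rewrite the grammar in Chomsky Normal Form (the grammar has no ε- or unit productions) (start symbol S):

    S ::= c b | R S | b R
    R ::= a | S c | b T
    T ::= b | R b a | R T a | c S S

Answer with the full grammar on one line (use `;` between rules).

Introduce a nonterminal for each terminal appearing in a rule of length ≥ 2: X1 → c, X2 → b, X3 → a.
Binarize each right-hand side of length ≥ 3 by chaining fresh nonterminals (Y1, Y2, …): affected rules were T → R X2 X3; T → R T X3; T → X1 S S.

S ::= X1 X2 | R S | X2 R; R ::= a | S X1 | X2 T; T ::= b | R Y1 | R Y2 | X1 Y3; X1 ::= c; X2 ::= b; X3 ::= a; Y1 ::= X2 X3; Y2 ::= T X3; Y3 ::= S S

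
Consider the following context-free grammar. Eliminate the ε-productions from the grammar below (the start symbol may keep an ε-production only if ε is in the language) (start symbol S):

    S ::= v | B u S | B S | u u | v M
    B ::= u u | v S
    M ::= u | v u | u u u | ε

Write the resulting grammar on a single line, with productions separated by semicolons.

S ::= v | B u S | B S | u u | v M; B ::= u u | v S; M ::= u | v u | u u u

The nullable symbols are {M}.
ε ∉ L(G), so no ε-production is kept.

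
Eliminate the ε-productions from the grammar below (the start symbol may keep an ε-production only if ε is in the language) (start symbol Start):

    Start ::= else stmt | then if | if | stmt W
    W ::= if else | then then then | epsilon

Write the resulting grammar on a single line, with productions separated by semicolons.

Start ::= else stmt | then if | if | stmt W | stmt; W ::= if else | then then then

The nullable symbols are {W}.
ε ∉ L(G), so no ε-production is kept.
For each production, add variants omitting each subset of nullable occurrences: Start → stmt W gives stmt W | stmt.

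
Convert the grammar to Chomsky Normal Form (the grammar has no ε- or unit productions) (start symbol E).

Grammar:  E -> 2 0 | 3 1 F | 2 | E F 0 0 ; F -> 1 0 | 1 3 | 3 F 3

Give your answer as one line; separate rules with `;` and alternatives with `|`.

E -> X1 X2 | X3 Y1 | 2 | E Y2; F -> X4 X2 | X4 X3 | X3 Y4; X1 -> 2; X2 -> 0; X3 -> 3; X4 -> 1; Y1 -> X4 F; Y2 -> F Y3; Y3 -> X2 X2; Y4 -> F X3

Introduce a nonterminal for each terminal appearing in a rule of length ≥ 2: X1 → 2, X2 → 0, X3 → 3, X4 → 1.
Binarize each right-hand side of length ≥ 3 by chaining fresh nonterminals (Y1, Y2, …): affected rules were E → X3 X4 F; E → E F X2 X2; F → X3 F X3.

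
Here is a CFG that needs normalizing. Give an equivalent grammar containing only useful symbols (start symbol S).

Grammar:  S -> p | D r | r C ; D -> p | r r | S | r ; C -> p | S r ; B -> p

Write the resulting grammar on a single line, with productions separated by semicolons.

Generating nonterminals: {B, C, D, S}.
Reachable from S after that: {C, D, S}.
Removed useless symbols: {B} and every production mentioning them.

S -> p | D r | r C; D -> p | r r | S | r; C -> p | S r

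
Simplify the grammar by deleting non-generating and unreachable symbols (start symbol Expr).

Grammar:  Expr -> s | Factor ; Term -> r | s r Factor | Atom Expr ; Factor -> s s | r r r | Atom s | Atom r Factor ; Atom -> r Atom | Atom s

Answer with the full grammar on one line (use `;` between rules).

Generating nonterminals: {Expr, Factor, Term}.
Reachable from Expr after that: {Expr, Factor}.
Removed useless symbols: {Atom, Term} and every production mentioning them.

Expr -> s | Factor; Factor -> s s | r r r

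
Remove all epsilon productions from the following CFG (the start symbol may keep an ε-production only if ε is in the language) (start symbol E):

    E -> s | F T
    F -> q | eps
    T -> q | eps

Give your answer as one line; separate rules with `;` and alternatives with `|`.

The nullable symbols are {E, F, T}.
ε ∈ L(G) since E is nullable, so keep E → ε.
For each production, add variants omitting each subset of nullable occurrences: E → F T gives F T | F | T.

E -> s | F T | F | T | ε; F -> q; T -> q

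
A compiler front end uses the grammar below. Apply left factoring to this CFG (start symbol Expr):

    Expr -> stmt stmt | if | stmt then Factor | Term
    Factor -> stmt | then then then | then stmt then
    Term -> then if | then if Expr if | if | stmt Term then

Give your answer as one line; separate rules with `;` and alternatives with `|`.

Expr has alternatives sharing prefix 'stmt': factor to Expr → stmt Expr1 with Expr1 → stmt | then Factor.
Factor has alternatives sharing prefix 'then': factor to Factor → then Factor1 with Factor1 → then then | stmt then.
Term has alternatives sharing prefix 'then if': factor to Term → then if Term1 with Term1 → ε | Expr if.

Expr -> if | Term | stmt Expr1; Factor -> stmt | then Factor1; Term -> if | stmt Term then | then if Term1; Expr1 -> stmt | then Factor; Factor1 -> then then | stmt then; Term1 -> eps | Expr if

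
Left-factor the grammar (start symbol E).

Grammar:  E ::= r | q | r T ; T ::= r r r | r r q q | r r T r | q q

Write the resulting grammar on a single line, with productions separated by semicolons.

E ::= q | r E'; T ::= q q | r r T'; E' ::= epsilon | T; T' ::= r | q q | T r

E has alternatives sharing prefix 'r': factor to E → r E' with E' → ε | T.
T has alternatives sharing prefix 'r r': factor to T → r r T' with T' → r | q q | T r.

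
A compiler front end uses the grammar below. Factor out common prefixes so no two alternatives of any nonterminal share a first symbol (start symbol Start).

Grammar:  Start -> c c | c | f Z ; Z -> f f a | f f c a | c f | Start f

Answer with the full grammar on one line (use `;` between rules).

Start -> f Z | c Start1; Z -> c f | Start f | f f Z1; Start1 -> c | ε; Z1 -> a | c a

Start has alternatives sharing prefix 'c': factor to Start → c Start1 with Start1 → c | ε.
Z has alternatives sharing prefix 'f f': factor to Z → f f Z1 with Z1 → a | c a.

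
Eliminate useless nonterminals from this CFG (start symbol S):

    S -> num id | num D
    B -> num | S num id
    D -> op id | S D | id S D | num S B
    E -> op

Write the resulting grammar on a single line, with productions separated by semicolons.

S -> num id | num D; B -> num | S num id; D -> op id | S D | id S D | num S B

Generating nonterminals: {B, D, E, S}.
Reachable from S after that: {B, D, S}.
Removed useless symbols: {E} and every production mentioning them.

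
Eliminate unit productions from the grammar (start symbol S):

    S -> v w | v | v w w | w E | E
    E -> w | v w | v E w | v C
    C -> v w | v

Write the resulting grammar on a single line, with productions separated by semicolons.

Unit pairs: S ⇒* {E}.
Replace each nonterminal's rules with the union of the non-unit rules of every nonterminal it unit-derives.

S -> w | v w | v E w | v C | v | v w w | w E; E -> w | v w | v E w | v C; C -> v w | v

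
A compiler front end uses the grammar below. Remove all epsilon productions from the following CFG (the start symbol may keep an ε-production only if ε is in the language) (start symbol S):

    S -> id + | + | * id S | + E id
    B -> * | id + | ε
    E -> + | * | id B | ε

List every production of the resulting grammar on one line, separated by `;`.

S -> id + | + | * id S | + E id | + id; B -> * | id +; E -> + | * | id B | id

Nullable set = {B, E}.
ε ∉ L(G), so no ε-production is kept.
For each production, add variants omitting each subset of nullable occurrences: S → + E id gives + E id | + id. E → id B gives id B | id.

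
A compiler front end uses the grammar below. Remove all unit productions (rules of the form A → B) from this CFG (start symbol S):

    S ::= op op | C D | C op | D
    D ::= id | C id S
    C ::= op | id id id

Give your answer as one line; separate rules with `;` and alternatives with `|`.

S ::= id | C id S | op op | C D | C op; D ::= id | C id S; C ::= op | id id id

Unit pairs: S ⇒* {D}.
For each unit pair (A, B), copy every non-unit production of B to A, then drop all unit productions.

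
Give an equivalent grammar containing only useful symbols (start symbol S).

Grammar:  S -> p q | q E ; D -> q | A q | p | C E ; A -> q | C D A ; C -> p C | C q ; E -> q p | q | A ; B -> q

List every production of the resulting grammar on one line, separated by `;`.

Generating nonterminals: {A, B, D, E, S}.
Reachable from S after that: {A, E, S}.
Removed useless symbols: {B, C, D} and every production mentioning them.

S -> p q | q E; A -> q; E -> q p | q | A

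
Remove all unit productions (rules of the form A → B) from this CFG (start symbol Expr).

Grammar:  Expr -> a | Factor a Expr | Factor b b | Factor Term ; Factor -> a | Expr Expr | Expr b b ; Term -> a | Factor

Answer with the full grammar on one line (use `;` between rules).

Expr -> a | Factor a Expr | Factor b b | Factor Term; Factor -> a | Expr Expr | Expr b b; Term -> a | Expr Expr | Expr b b

Unit pairs: Term ⇒* {Factor}.
For every A with A ⇒* B via unit rules, add B's non-unit alternatives to A; then delete every rule of the form X → Y.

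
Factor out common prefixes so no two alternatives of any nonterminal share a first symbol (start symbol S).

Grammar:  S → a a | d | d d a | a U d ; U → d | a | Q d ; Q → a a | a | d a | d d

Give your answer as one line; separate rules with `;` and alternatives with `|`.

S has alternatives sharing prefix 'a': factor to S → a S' with S' → a | U d.
S has alternatives sharing prefix 'd': factor to S → d S'' with S'' → ε | d a.
Q has alternatives sharing prefix 'a': factor to Q → a Q' with Q' → a | ε.
Q has alternatives sharing prefix 'd': factor to Q → d Q'' with Q'' → a | d.

S → a S' | d S''; U → d | a | Q d; Q → a Q' | d Q''; S' → a | U d; S'' → epsilon | d a; Q' → a | epsilon; Q'' → a | d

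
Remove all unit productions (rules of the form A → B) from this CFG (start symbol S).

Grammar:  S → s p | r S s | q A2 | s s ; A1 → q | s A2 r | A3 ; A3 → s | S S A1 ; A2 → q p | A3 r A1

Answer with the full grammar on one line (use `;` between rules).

S → s p | r S s | q A2 | s s; A1 → q | s A2 r | s | S S A1; A3 → s | S S A1; A2 → q p | A3 r A1

Unit pairs: A1 ⇒* {A3}.
For each unit pair (A, B), copy every non-unit production of B to A, then drop all unit productions.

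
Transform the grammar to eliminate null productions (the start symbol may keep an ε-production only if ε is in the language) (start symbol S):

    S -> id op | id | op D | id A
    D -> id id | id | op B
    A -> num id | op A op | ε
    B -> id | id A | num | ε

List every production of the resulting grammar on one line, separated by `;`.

S -> id op | id | op D | id A; D -> id id | id | op B | op; A -> num id | op A op | op op; B -> id | id A | num

The nullable symbols are {A, B}.
ε ∉ L(G), so no ε-production is kept.
For each production, add variants omitting each subset of nullable occurrences: D → op B gives op B | op. A → op A op gives op A op | op op.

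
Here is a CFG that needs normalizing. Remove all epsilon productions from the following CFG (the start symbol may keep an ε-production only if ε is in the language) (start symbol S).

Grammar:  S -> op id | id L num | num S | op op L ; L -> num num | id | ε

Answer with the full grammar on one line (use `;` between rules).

Nullable set = {L}.
ε ∉ L(G), so no ε-production is kept.
Add the nullable-subset variants: S → id L num gives id L num | id num. S → op op L gives op op L | op op.

S -> op id | id L num | id num | num S | op op L | op op; L -> num num | id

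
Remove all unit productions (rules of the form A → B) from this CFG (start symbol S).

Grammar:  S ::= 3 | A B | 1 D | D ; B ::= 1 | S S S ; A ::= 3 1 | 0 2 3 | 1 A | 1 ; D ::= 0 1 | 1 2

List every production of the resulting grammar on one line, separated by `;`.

Unit pairs: S ⇒* {D}.
Replace each nonterminal's rules with the union of the non-unit rules of every nonterminal it unit-derives.

S ::= 0 1 | 1 2 | 3 | A B | 1 D; B ::= 1 | S S S; A ::= 3 1 | 0 2 3 | 1 A | 1; D ::= 0 1 | 1 2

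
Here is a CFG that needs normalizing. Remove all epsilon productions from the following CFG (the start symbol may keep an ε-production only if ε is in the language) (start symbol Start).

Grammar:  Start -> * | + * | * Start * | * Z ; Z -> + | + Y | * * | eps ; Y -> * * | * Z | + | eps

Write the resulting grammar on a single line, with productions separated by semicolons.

Nullable set = {Y, Z}.
ε ∉ L(G), so no ε-production is kept.
Expand every rule over subsets of its nullable positions: Y → * Z gives * Z | *.

Start -> * | + * | * Start * | * Z; Z -> + | + Y | * *; Y -> * * | * Z | * | +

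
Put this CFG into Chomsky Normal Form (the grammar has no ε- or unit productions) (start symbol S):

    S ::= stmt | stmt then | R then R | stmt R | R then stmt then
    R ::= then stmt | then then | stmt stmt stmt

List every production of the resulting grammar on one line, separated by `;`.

S ::= stmt | X1 X2 | R Y1 | X1 R | R Y2; R ::= X2 X1 | X2 X2 | X1 Y4; X1 ::= stmt; X2 ::= then; Y1 ::= X2 R; Y2 ::= X2 Y3; Y3 ::= X1 X2; Y4 ::= X1 X1

Introduce a nonterminal for each terminal appearing in a rule of length ≥ 2: X1 → stmt, X2 → then.
Binarize each right-hand side of length ≥ 3 by chaining fresh nonterminals (Y1, Y2, …): affected rules were S → R X2 R; S → R X2 X1 X2; R → X1 X1 X1.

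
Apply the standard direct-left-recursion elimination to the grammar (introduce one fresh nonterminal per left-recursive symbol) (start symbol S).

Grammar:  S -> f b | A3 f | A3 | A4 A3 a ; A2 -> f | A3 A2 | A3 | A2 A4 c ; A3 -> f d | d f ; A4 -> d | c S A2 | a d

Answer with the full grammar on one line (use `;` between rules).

A2 is directly left-recursive.
For A2: α = {A4 c}, β = {f, A3 A2, A3}. Rewrite as A2 → β A2' and A2' → α A2' | ε.

S -> f b | A3 f | A3 | A4 A3 a; A2 -> f A2' | A3 A2 A2' | A3 A2'; A3 -> f d | d f; A4 -> d | c S A2 | a d; A2' -> A4 c A2' | ε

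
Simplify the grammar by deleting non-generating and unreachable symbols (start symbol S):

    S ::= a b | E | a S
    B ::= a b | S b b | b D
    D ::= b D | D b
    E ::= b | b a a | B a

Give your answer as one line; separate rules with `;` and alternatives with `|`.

S ::= a b | E | a S; B ::= a b | S b b; E ::= b | b a a | B a

Generating nonterminals: {B, E, S}.
Reachable from S after that: {B, E, S}.
Removed useless symbols: {D} and every production mentioning them.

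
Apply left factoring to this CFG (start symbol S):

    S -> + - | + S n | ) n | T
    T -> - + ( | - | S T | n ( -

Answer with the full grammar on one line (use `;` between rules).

S has alternatives sharing prefix '+': factor to S → + S' with S' → - | S n.
T has alternatives sharing prefix '-': factor to T → - T' with T' → + ( | ε.

S -> ) n | T | + S'; T -> S T | n ( - | - T'; S' -> - | S n; T' -> + ( | ε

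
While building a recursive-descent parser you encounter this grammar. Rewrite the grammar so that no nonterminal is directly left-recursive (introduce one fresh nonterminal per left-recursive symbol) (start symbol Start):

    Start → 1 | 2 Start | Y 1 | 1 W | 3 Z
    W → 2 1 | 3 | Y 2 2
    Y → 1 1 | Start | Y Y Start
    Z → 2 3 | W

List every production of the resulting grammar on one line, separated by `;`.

Start → 1 | 2 Start | Y 1 | 1 W | 3 Z; W → 2 1 | 3 | Y 2 2; Y → 1 1 Y1 | Start Y1; Z → 2 3 | W; Y1 → Y Start Y1 | ε

Y is directly left-recursive.
For Y: α = {Y Start}, β = {1 1, Start}. Rewrite as Y → β Y1 and Y1 → α Y1 | ε.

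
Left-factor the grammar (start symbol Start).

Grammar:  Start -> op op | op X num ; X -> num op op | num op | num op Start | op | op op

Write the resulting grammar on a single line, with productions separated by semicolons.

Start -> op Start1; X -> num op X1 | op X2; Start1 -> op | X num; X1 -> op | ε | Start; X2 -> ε | op

Start has alternatives sharing prefix 'op': factor to Start → op Start1 with Start1 → op | X num.
X has alternatives sharing prefix 'num op': factor to X → num op X1 with X1 → op | ε | Start.
X has alternatives sharing prefix 'op': factor to X → op X2 with X2 → ε | op.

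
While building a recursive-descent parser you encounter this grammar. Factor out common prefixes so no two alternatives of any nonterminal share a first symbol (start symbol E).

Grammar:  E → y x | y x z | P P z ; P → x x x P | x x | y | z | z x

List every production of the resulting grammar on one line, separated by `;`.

E has alternatives sharing prefix 'y x': factor to E → y x E' with E' → ε | z.
P has alternatives sharing prefix 'x x': factor to P → x x P' with P' → x P | ε.
P has alternatives sharing prefix 'z': factor to P → z P'' with P'' → ε | x.

E → P P z | y x E'; P → y | x x P' | z P''; E' → ε | z; P' → x P | ε; P'' → ε | x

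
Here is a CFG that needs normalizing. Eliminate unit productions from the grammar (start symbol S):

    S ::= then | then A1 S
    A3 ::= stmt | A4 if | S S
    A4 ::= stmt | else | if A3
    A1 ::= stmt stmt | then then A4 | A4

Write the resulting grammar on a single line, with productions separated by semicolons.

Unit pairs: A1 ⇒* {A4}.
For each unit pair (A, B), copy every non-unit production of B to A, then drop all unit productions.

S ::= then | then A1 S; A3 ::= stmt | A4 if | S S; A4 ::= stmt | else | if A3; A1 ::= stmt | else | if A3 | stmt stmt | then then A4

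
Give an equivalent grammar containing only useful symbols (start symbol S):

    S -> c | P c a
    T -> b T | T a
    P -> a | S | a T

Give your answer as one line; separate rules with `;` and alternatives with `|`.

S -> c | P c a; P -> a | S

Generating nonterminals: {P, S}.
Reachable from S after that: {P, S}.
Removed useless symbols: {T} and every production mentioning them.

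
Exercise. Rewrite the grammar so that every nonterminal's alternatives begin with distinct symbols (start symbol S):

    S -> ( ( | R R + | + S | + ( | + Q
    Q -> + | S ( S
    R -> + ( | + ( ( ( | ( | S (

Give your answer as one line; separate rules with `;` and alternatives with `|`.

S has alternatives sharing prefix '+': factor to S → + S' with S' → S | ( | Q.
R has alternatives sharing prefix '+ (': factor to R → + ( R' with R' → ε | ( (.

S -> ( ( | R R + | + S'; Q -> + | S ( S; R -> ( | S ( | + ( R'; S' -> S | ( | Q; R' -> ε | ( (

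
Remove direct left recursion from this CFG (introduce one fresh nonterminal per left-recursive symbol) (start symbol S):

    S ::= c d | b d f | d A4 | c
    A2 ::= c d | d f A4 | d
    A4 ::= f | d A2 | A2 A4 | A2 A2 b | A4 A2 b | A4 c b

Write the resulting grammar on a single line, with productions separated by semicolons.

S ::= c d | b d f | d A4 | c; A2 ::= c d | d f A4 | d; A4 ::= f A4' | d A2 A4' | A2 A4 A4' | A2 A2 b A4'; A4' ::= A2 b A4' | c b A4' | epsilon

A4 is directly left-recursive.
For A4: α = {A2 b, c b}, β = {f, d A2, A2 A4, A2 A2 b}. Rewrite as A4 → β A4' and A4' → α A4' | ε.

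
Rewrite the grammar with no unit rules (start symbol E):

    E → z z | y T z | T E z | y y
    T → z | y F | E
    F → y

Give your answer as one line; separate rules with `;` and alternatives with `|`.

Unit pairs: T ⇒* {E}.
For every A with A ⇒* B via unit rules, add B's non-unit alternatives to A; then delete every rule of the form X → Y.

E → z z | y T z | T E z | y y; T → z z | y T z | T E z | y y | z | y F; F → y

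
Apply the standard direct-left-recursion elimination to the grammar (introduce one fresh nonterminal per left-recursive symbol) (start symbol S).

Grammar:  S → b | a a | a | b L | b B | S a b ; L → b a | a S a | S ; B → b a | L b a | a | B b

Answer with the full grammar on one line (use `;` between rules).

S → b S' | a a S' | a S' | b L S' | b B S'; L → b a | a S a | S; B → b a B' | L b a B' | a B'; S' → a b S' | epsilon; B' → b B' | epsilon

Directly left-recursive nonterminals: S, B.
For S: α = {a b}, β = {b, a a, a, b L, b B}. Rewrite as S → β S' and S' → α S' | ε.
For B: α = {b}, β = {b a, L b a, a}. Rewrite as B → β B' and B' → α B' | ε.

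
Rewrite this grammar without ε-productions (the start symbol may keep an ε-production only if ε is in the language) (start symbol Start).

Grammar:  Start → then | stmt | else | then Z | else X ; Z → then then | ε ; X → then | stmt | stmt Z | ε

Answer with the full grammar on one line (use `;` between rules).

Start → then | stmt | else | then Z | else X; Z → then then; X → then | stmt | stmt Z

Nullable nonterminals: {X, Z}.
ε ∉ L(G), so no ε-production is kept.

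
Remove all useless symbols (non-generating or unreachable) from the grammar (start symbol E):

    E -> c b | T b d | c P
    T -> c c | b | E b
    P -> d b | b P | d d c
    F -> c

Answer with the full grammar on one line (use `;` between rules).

E -> c b | T b d | c P; T -> c c | b | E b; P -> d b | b P | d d c

Generating nonterminals: {E, F, P, T}.
Reachable from E after that: {E, P, T}.
Removed useless symbols: {F} and every production mentioning them.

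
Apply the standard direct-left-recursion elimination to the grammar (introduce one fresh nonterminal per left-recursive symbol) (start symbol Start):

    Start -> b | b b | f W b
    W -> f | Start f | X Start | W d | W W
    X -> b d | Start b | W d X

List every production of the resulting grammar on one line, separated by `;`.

Start -> b | b b | f W b; W -> f W1 | Start f W1 | X Start W1; X -> b d | Start b | W d X; W1 -> d W1 | W W1 | ε

Left recursion appears on W.
For W: α = {d, W}, β = {f, Start f, X Start}. Rewrite as W → β W1 and W1 → α W1 | ε.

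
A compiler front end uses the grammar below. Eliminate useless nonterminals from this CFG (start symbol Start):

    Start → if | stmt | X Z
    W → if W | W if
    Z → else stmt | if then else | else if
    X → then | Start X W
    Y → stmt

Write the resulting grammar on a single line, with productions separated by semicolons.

Generating nonterminals: {Start, X, Y, Z}.
Reachable from Start after that: {Start, X, Z}.
Removed useless symbols: {W, Y} and every production mentioning them.

Start → if | stmt | X Z; Z → else stmt | if then else | else if; X → then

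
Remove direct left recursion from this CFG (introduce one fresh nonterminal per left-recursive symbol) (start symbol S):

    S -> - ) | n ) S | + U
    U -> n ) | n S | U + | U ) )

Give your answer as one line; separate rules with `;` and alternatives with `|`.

U is directly left-recursive.
For U: α = {+, ) )}, β = {n ), n S}. Rewrite as U → β U' and U' → α U' | ε.

S -> - ) | n ) S | + U; U -> n ) U' | n S U'; U' -> + U' | ) ) U' | ε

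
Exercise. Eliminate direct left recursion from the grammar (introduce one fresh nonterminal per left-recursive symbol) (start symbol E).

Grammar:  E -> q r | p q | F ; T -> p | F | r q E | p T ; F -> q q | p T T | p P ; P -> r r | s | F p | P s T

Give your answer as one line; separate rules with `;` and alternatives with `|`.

Left recursion appears on P.
For P: α = {s T}, β = {r r, s, F p}. Rewrite as P → β P' and P' → α P' | ε.

E -> q r | p q | F; T -> p | F | r q E | p T; F -> q q | p T T | p P; P -> r r P' | s P' | F p P'; P' -> s T P' | ε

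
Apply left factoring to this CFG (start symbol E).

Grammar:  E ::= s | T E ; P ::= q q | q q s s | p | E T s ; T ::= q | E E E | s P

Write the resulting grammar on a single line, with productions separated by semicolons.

E ::= s | T E; P ::= p | E T s | q q P'; T ::= q | E E E | s P; P' ::= epsilon | s s

P has alternatives sharing prefix 'q q': factor to P → q q P' with P' → ε | s s.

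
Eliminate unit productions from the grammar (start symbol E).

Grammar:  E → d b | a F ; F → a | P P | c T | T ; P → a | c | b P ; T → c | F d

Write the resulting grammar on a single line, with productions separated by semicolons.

E → d b | a F; F → a | P P | c T | c | F d; P → a | c | b P; T → c | F d

Unit pairs: F ⇒* {T}.
For every A with A ⇒* B via unit rules, add B's non-unit alternatives to A; then delete every rule of the form X → Y.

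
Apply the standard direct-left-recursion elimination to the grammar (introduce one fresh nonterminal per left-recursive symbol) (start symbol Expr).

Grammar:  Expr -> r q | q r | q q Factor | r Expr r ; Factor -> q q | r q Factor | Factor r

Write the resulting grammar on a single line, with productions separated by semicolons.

Expr -> r q | q r | q q Factor | r Expr r; Factor -> q q Factor1 | r q Factor Factor1; Factor1 -> r Factor1 | ε

Left recursion appears on Factor.
For Factor: α = {r}, β = {q q, r q Factor}. Rewrite as Factor → β Factor1 and Factor1 → α Factor1 | ε.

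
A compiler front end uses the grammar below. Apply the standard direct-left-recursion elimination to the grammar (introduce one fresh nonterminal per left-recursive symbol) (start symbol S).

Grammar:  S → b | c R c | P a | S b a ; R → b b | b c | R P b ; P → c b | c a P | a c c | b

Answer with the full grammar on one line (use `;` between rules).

Left recursion appears on S, R.
For S: α = {b a}, β = {b, c R c, P a}. Rewrite as S → β S' and S' → α S' | ε.
For R: α = {P b}, β = {b b, b c}. Rewrite as R → β R' and R' → α R' | ε.

S → b S' | c R c S' | P a S'; R → b b R' | b c R'; P → c b | c a P | a c c | b; S' → b a S' | ε; R' → P b R' | ε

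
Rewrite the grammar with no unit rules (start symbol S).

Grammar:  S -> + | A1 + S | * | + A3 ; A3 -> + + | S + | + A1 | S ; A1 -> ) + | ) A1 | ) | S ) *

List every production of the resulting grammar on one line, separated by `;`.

Unit pairs: A3 ⇒* {S}.
For each unit pair (A, B), copy every non-unit production of B to A, then drop all unit productions.

S -> + | A1 + S | * | + A3; A3 -> + | A1 + S | * | + A3 | + + | S + | + A1; A1 -> ) + | ) A1 | ) | S ) *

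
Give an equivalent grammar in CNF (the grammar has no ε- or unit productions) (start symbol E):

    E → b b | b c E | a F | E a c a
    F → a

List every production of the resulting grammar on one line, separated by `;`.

E → X1 X1 | X1 Y1 | X3 F | E Y2; F → a; X1 → b; X2 → c; X3 → a; Y1 → X2 E; Y2 → X3 Y3; Y3 → X2 X3

Introduce a nonterminal for each terminal appearing in a rule of length ≥ 2: X1 → b, X2 → c, X3 → a.
Binarize each right-hand side of length ≥ 3 by chaining fresh nonterminals (Y1, Y2, …): affected rules were E → X1 X2 E; E → E X3 X2 X3.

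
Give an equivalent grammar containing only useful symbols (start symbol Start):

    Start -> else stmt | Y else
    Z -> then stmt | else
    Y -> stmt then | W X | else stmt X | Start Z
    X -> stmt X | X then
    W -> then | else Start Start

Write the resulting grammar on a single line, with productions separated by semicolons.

Generating nonterminals: {Start, W, Y, Z}.
Reachable from Start after that: {Start, Y, Z}.
Removed useless symbols: {W, X} and every production mentioning them.

Start -> else stmt | Y else; Z -> then stmt | else; Y -> stmt then | Start Z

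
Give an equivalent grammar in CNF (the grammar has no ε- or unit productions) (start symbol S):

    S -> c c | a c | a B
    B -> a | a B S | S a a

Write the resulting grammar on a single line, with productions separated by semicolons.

Introduce a nonterminal for each terminal appearing in a rule of length ≥ 2: X1 → c, X2 → a.
Binarize each right-hand side of length ≥ 3 by chaining fresh nonterminals (Y1, Y2, …): affected rules were B → X2 B S; B → S X2 X2.

S -> X1 X1 | X2 X1 | X2 B; B -> a | X2 Y1 | S Y2; X1 -> c; X2 -> a; Y1 -> B S; Y2 -> X2 X2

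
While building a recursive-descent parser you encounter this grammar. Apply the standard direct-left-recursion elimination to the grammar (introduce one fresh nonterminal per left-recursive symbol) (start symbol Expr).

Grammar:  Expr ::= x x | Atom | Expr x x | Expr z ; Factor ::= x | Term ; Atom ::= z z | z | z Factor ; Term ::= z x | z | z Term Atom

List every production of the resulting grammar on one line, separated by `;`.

Expr ::= x x Expr1 | Atom Expr1; Factor ::= x | Term; Atom ::= z z | z | z Factor; Term ::= z x | z | z Term Atom; Expr1 ::= x x Expr1 | z Expr1 | ε

Directly left-recursive nonterminal: Expr.
For Expr: α = {x x, z}, β = {x x, Atom}. Rewrite as Expr → β Expr1 and Expr1 → α Expr1 | ε.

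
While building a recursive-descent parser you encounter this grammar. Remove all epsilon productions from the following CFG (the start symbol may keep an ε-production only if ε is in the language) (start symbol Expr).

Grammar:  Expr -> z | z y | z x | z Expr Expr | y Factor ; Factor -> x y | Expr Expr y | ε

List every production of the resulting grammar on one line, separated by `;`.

Expr -> z | z y | z x | z Expr Expr | y Factor | y; Factor -> x y | Expr Expr y

Nullable set = {Factor}.
ε ∉ L(G), so no ε-production is kept.
Expand every rule over subsets of its nullable positions: Expr → y Factor gives y Factor | y.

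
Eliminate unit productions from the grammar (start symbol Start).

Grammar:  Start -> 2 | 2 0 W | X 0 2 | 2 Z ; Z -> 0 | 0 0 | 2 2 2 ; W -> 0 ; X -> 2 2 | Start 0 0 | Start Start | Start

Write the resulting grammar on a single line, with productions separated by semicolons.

Unit pairs: X ⇒* {Start}.
For each unit pair (A, B), copy every non-unit production of B to A, then drop all unit productions.

Start -> 2 | 2 0 W | X 0 2 | 2 Z; Z -> 0 | 0 0 | 2 2 2; W -> 0; X -> 2 | 2 0 W | X 0 2 | 2 Z | 2 2 | Start 0 0 | Start Start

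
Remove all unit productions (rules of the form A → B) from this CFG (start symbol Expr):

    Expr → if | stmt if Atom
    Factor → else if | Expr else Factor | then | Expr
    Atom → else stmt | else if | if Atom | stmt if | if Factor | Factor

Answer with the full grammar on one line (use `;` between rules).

Expr → if | stmt if Atom; Factor → else if | Expr else Factor | then | if | stmt if Atom; Atom → else stmt | else if | if Atom | stmt if | if Factor | Expr else Factor | then | if | stmt if Atom

Unit pairs: Atom ⇒* {Expr, Factor}; Factor ⇒* {Expr}.
For every A with A ⇒* B via unit rules, add B's non-unit alternatives to A; then delete every rule of the form X → Y.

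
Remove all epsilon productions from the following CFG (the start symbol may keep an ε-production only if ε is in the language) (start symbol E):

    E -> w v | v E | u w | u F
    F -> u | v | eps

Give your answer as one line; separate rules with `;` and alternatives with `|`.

E -> w v | v E | u w | u F | u; F -> u | v

Nullable set = {F}.
ε ∉ L(G), so no ε-production is kept.
Add the nullable-subset variants: E → u F gives u F | u.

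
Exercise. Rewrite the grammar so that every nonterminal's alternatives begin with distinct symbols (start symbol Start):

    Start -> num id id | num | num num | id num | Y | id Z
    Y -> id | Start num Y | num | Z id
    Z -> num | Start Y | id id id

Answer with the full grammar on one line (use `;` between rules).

Start has alternatives sharing prefix 'num': factor to Start → num Start1 with Start1 → id id | ε | num.
Start has alternatives sharing prefix 'id': factor to Start → id Start2 with Start2 → num | Z.

Start -> Y | num Start1 | id Start2; Y -> id | Start num Y | num | Z id; Z -> num | Start Y | id id id; Start1 -> id id | eps | num; Start2 -> num | Z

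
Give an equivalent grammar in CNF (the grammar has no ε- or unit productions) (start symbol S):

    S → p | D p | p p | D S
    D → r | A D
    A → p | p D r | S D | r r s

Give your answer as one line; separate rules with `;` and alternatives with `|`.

Introduce a nonterminal for each terminal appearing in a rule of length ≥ 2: X1 → p, X2 → r, X3 → s.
Binarize each right-hand side of length ≥ 3 by chaining fresh nonterminals (Y1, Y2, …): affected rules were A → X1 D X2; A → X2 X2 X3.

S → p | D X1 | X1 X1 | D S; D → r | A D; A → p | X1 Y1 | S D | X2 Y2; X1 → p; X2 → r; X3 → s; Y1 → D X2; Y2 → X2 X3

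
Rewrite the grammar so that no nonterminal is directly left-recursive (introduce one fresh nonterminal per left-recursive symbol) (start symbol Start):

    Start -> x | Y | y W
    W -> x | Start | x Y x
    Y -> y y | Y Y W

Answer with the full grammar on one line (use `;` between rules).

Start -> x | Y | y W; W -> x | Start | x Y x; Y -> y y Y1; Y1 -> Y W Y1 | ε

Directly left-recursive nonterminal: Y.
For Y: α = {Y W}, β = {y y}. Rewrite as Y → β Y1 and Y1 → α Y1 | ε.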